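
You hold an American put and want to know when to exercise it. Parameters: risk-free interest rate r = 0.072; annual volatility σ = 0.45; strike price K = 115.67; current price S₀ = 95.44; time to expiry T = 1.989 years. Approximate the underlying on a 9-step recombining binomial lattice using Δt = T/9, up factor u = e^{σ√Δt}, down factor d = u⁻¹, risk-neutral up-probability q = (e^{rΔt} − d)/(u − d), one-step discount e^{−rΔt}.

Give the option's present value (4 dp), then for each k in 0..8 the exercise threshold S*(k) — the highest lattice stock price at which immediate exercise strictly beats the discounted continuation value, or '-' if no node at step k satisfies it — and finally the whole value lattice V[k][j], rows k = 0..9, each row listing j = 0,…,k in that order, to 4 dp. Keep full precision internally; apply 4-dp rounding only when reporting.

price = 30.0719
boundary = - - 62.5147 50.5951 62.5147 50.5951 62.5147 77.2425 95.4400
tree:
30.0719
40.5727 19.9133
53.1553 28.5504 11.3984
65.0749 39.6604 17.6944 5.0882
74.7219 53.1553 26.6390 8.7795 1.3360
82.5294 65.0749 38.5797 14.8376 2.6354 0.0000
88.8483 74.7219 53.1553 24.3748 5.1987 0.0000 0.0000
93.9624 82.5294 65.0749 38.4275 10.2552 0.0000 0.0000 0.0000
98.1014 88.8483 74.7219 53.1553 20.2300 0.0000 0.0000 0.0000 0.0000
101.4512 93.9624 82.5294 65.0749 38.4275 0.0000 0.0000 0.0000 0.0000 0.0000

Δt=0.22100, u=1.23559, d=0.80933, q=0.48494, disc=e^(-rΔt)=0.98421
k=9 terminal: V=max(K-S,0) → 101.4512 93.9624 82.5294 65.0749 38.4275 0.0000 0.0000 0.0000 0.0000 0.0000
k=8: j=0 S=17.5686 intr=98.1014 cont=96.2754 V=98.1014[EX]; j=1 S=26.8217 intr=88.8483 cont=87.0223 V=88.8483[EX]; j=2 S=40.9481 intr=74.7219 cont=72.8959 V=74.7219[EX]; j=3 S=62.5147 intr=53.1553 cont=51.3293 V=53.1553[EX]; j=4 S=95.4400 intr=20.2300 cont=19.4801 V=20.2300[EX]; j=5 S=145.7064 intr=0.0000 cont=0.0000 V=0.0000[hold]; j=6 S=222.4471 intr=0.0000 cont=0.0000 V=0.0000[hold]; j=7 S=339.6056 intr=0.0000 cont=0.0000 V=0.0000[hold]; j=8 S=518.4692 intr=0.0000 cont=0.0000 V=0.0000[hold]  S*(8)=95.4400
k=7: j=0 S=21.7076 intr=93.9624 cont=92.1364 V=93.9624[EX]; j=1 S=33.1406 intr=82.5294 cont=80.7034 V=82.5294[EX]; j=2 S=50.5951 intr=65.0749 cont=63.2490 V=65.0749[EX]; j=3 S=77.2425 intr=38.4275 cont=36.6015 V=38.4275[EX]; j=4 S=117.9246 intr=0.0000 cont=10.2552 V=10.2552[hold]; j=5 S=180.0332 intr=0.0000 cont=0.0000 V=0.0000[hold]; j=6 S=274.8532 intr=0.0000 cont=0.0000 V=0.0000[hold]; j=7 S=419.6130 intr=0.0000 cont=0.0000 V=0.0000[hold]  S*(7)=77.2425
k=6: j=0 S=26.8217 intr=88.8483 cont=87.0223 V=88.8483[EX]; j=1 S=40.9481 intr=74.7219 cont=72.8959 V=74.7219[EX]; j=2 S=62.5147 intr=53.1553 cont=51.3293 V=53.1553[EX]; j=3 S=95.4400 intr=20.2300 cont=24.3748 V=24.3748[hold]; j=4 S=145.7064 intr=0.0000 cont=5.1987 V=5.1987[hold]; j=5 S=222.4471 intr=0.0000 cont=0.0000 V=0.0000[hold]; j=6 S=339.6056 intr=0.0000 cont=0.0000 V=0.0000[hold]  S*(6)=62.5147
k=5: j=0 S=33.1406 intr=82.5294 cont=80.7034 V=82.5294[EX]; j=1 S=50.5951 intr=65.0749 cont=63.2490 V=65.0749[EX]; j=2 S=77.2425 intr=38.4275 cont=38.5797 V=38.5797[hold]; j=3 S=117.9246 intr=0.0000 cont=14.8376 V=14.8376[hold]; j=4 S=180.0332 intr=0.0000 cont=2.6354 V=2.6354[hold]; j=5 S=274.8532 intr=0.0000 cont=0.0000 V=0.0000[hold]  S*(5)=50.5951
k=4: j=0 S=40.9481 intr=74.7219 cont=72.8959 V=74.7219[EX]; j=1 S=62.5147 intr=53.1553 cont=51.4020 V=53.1553[EX]; j=2 S=95.4400 intr=20.2300 cont=26.6390 V=26.6390[hold]; j=3 S=145.7064 intr=0.0000 cont=8.7795 V=8.7795[hold]; j=4 S=222.4471 intr=0.0000 cont=1.3360 V=1.3360[hold]  S*(4)=62.5147
k=3: j=0 S=50.5951 intr=65.0749 cont=63.2490 V=65.0749[EX]; j=1 S=77.2425 intr=38.4275 cont=39.6604 V=39.6604[hold]; j=2 S=117.9246 intr=0.0000 cont=17.6944 V=17.6944[hold]; j=3 S=180.0332 intr=0.0000 cont=5.0882 V=5.0882[hold]  S*(3)=50.5951
k=2: j=0 S=62.5147 intr=53.1553 cont=51.9178 V=53.1553[EX]; j=1 S=95.4400 intr=20.2300 cont=28.5504 V=28.5504[hold]; j=2 S=145.7064 intr=0.0000 cont=11.3984 V=11.3984[hold]  S*(2)=62.5147
k=1: j=0 S=77.2425 intr=38.4275 cont=40.5727 V=40.5727[hold]; j=1 S=117.9246 intr=0.0000 cont=19.9133 V=19.9133[hold]  S*(1)=-
k=0: j=0 S=95.4400 intr=20.2300 cont=30.0719 V=30.0719[hold]  S*(0)=-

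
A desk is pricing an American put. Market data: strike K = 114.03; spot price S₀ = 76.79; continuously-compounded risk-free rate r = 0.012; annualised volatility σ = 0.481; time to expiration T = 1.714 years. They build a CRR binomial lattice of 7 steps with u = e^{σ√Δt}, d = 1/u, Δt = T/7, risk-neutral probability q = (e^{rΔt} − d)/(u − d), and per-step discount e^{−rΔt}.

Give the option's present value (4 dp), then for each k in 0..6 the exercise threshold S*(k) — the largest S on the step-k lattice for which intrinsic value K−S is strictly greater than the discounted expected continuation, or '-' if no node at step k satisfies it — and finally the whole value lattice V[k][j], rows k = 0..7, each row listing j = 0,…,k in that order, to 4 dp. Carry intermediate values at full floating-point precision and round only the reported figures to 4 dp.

Δt=0.24486, u=1.26873, d=0.78819, q=0.44690, disc=e^(-rΔt)=0.99707
k=7 terminal: V=max(K-S,0) → 99.5179 90.6704 76.4289 53.5047 16.6045 0.0000 0.0000 0.0000
k=6: j=0 S=18.4118 intr=95.6182 cont=95.2836 V=95.6182[EX]; j=1 S=29.6369 intr=84.3931 cont=84.0585 V=84.3931[EX]; j=2 S=47.7055 intr=66.3245 cont=65.9899 V=66.3245[EX]; j=3 S=76.7900 intr=37.2400 cont=36.9054 V=37.2400[EX]; j=4 S=123.6063 intr=0.0000 cont=9.1570 V=9.1570[hold]; j=5 S=198.9648 intr=0.0000 cont=0.0000 V=0.0000[hold]; j=6 S=320.2670 intr=0.0000 cont=0.0000 V=0.0000[hold]  S*(6)=76.7900
k=5: j=0 S=23.3596 intr=90.6704 cont=90.3359 V=90.6704[EX]; j=1 S=37.6011 intr=76.4289 cont=76.0943 V=76.4289[EX]; j=2 S=60.5253 intr=53.5047 cont=53.1702 V=53.5047[EX]; j=3 S=97.4255 intr=16.6045 cont=24.6173 V=24.6173[hold]; j=4 S=156.8225 intr=0.0000 cont=5.0499 V=5.0499[hold]; j=5 S=252.4319 intr=0.0000 cont=0.0000 V=0.0000[hold]  S*(5)=60.5253
k=4: j=0 S=29.6369 intr=84.3931 cont=84.0585 V=84.3931[EX]; j=1 S=47.7055 intr=66.3245 cont=65.9899 V=66.3245[EX]; j=2 S=76.7900 intr=37.2400 cont=40.4758 V=40.4758[hold]; j=3 S=123.6063 intr=0.0000 cont=15.8261 V=15.8261[hold]; j=4 S=198.9648 intr=0.0000 cont=2.7849 V=2.7849[hold]  S*(4)=47.7055
k=3: j=0 S=37.6011 intr=76.4289 cont=76.0943 V=76.4289[EX]; j=1 S=60.5253 intr=53.5047 cont=54.6120 V=54.6120[hold]; j=2 S=97.4255 intr=16.6045 cont=29.3734 V=29.3734[hold]; j=3 S=156.8225 intr=0.0000 cont=9.9686 V=9.9686[hold]  S*(3)=37.6011
k=2: j=0 S=47.7055 intr=66.3245 cont=66.4833 V=66.4833[hold]; j=1 S=76.7900 intr=37.2400 cont=43.2058 V=43.2058[hold]; j=2 S=123.6063 intr=0.0000 cont=20.6407 V=20.6407[hold]  S*(2)=-
k=1: j=0 S=60.5253 intr=53.5047 cont=55.9160 V=55.9160[hold]; j=1 S=97.4255 intr=16.6045 cont=33.0243 V=33.0243[hold]  S*(1)=-
k=0: j=0 S=76.7900 intr=37.2400 cont=45.5517 V=45.5517[hold]  S*(0)=-

price = 45.5517
boundary = - - - 37.6011 47.7055 60.5253 76.7900
tree:
45.5517
55.9160 33.0243
66.4833 43.2058 20.6407
76.4289 54.6120 29.3734 9.9686
84.3931 66.3245 40.4758 15.8261 2.7849
90.6704 76.4289 53.5047 24.6173 5.0499 0.0000
95.6182 84.3931 66.3245 37.2400 9.1570 0.0000 0.0000
99.5179 90.6704 76.4289 53.5047 16.6045 0.0000 0.0000 0.0000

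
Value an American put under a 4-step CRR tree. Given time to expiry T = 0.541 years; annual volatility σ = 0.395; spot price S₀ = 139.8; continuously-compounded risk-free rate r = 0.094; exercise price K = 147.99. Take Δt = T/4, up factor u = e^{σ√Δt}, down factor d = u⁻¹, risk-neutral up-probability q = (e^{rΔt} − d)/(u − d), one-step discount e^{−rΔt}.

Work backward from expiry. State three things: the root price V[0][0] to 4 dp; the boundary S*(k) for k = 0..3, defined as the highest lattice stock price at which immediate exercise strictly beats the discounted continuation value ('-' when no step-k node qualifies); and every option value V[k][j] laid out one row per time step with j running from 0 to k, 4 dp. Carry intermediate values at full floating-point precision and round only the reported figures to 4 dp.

price = 18.1437
boundary = - - 104.5515 120.8979
tree:
18.1437
28.7193 8.3433
43.4385 15.1664 1.9356
57.5747 27.0921 3.9816 0.0000
69.7996 43.4385 8.1900 0.0000 0.0000

Δt=0.13525  u=1.15635  d=0.86479  q=0.50763  discount=0.98737
step 4 (expiry): payoffs max(K−S,0) = 69.7996 43.4385 8.1900 0.0000 0.0000
step 3: (k=3,j=0): S=90.4153, (K−S)⁺=57.5747, hold=55.7052 ⇒ V=57.5747 exercise | (k=3,j=1): S=120.8979, (K−S)⁺=27.0921, hold=25.2226 ⇒ V=27.0921 exercise | (k=3,j=2): S=161.6574, (K−S)⁺=0.0000, hold=3.9816 ⇒ V=3.9816 continue | (k=3,j=3): S=216.1586, (K−S)⁺=0.0000, hold=0.0000 ⇒ V=0.0000 continue  boundary S*=120.8979
step 2: (k=2,j=0): S=104.5515, (K−S)⁺=43.4385, hold=41.5690 ⇒ V=43.4385 exercise | (k=2,j=1): S=139.8000, (K−S)⁺=8.1900, hold=15.1664 ⇒ V=15.1664 continue | (k=2,j=2): S=186.9322, (K−S)⁺=0.0000, hold=1.9356 ⇒ V=1.9356 continue  boundary S*=104.5515
step 1: (k=1,j=0): S=120.8979, (K−S)⁺=27.0921, hold=28.7193 ⇒ V=28.7193 continue | (k=1,j=1): S=161.6574, (K−S)⁺=0.0000, hold=8.3433 ⇒ V=8.3433 continue  boundary S*=-
step 0: (k=0,j=0): S=139.8000, (K−S)⁺=8.1900, hold=18.1437 ⇒ V=18.1437 continue  boundary S*=-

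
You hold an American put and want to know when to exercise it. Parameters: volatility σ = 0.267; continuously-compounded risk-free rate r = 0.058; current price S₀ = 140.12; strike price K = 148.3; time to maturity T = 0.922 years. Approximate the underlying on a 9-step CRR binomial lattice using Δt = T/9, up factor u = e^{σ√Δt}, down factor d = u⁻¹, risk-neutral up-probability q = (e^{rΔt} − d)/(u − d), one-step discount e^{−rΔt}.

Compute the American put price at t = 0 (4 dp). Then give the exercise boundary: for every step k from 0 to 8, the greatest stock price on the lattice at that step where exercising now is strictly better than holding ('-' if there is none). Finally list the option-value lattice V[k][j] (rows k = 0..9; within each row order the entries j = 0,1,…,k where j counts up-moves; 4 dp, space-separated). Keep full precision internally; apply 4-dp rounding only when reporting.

Δt=0.10244  u=1.08922  d=0.91809  q=0.51347  discount=0.99408
step 9 (expiry): payoffs max(K−S,0) = 83.3659 71.2627 56.9036 39.8680 19.6571 0.0000 0.0000 0.0000 0.0000 0.0000
step 8: (k=8,j=0): S=70.7272, (K−S)⁺=77.5728, hold=76.6942 ⇒ V=77.5728 exercise | (k=8,j=1): S=83.9103, (K−S)⁺=64.3897, hold=63.5112 ⇒ V=64.3897 exercise | (k=8,j=2): S=99.5505, (K−S)⁺=48.7495, hold=47.8709 ⇒ V=48.7495 exercise | (k=8,j=3): S=118.1060, (K−S)⁺=30.1940, hold=29.3155 ⇒ V=30.1940 exercise | (k=8,j=4): S=140.1200, (K−S)⁺=8.1800, hold=9.5070 ⇒ V=9.5070 continue | (k=8,j=5): S=166.2373, (K−S)⁺=0.0000, hold=0.0000 ⇒ V=0.0000 continue | (k=8,j=6): S=197.2227, (K−S)⁺=0.0000, hold=0.0000 ⇒ V=0.0000 continue | (k=8,j=7): S=233.9835, (K−S)⁺=0.0000, hold=0.0000 ⇒ V=0.0000 continue | (k=8,j=8): S=277.5962, (K−S)⁺=0.0000, hold=0.0000 ⇒ V=0.0000 continue  boundary S*=118.1060
step 7: (k=7,j=0): S=77.0373, (K−S)⁺=71.2627, hold=70.3842 ⇒ V=71.2627 exercise | (k=7,j=1): S=91.3964, (K−S)⁺=56.9036, hold=56.0250 ⇒ V=56.9036 exercise | (k=7,j=2): S=108.4320, (K−S)⁺=39.8680, hold=38.9894 ⇒ V=39.8680 exercise | (k=7,j=3): S=128.6429, (K−S)⁺=19.6571, hold=19.4559 ⇒ V=19.6571 exercise | (k=7,j=4): S=152.6210, (K−S)⁺=0.0000, hold=4.5980 ⇒ V=4.5980 continue | (k=7,j=5): S=181.0684, (K−S)⁺=0.0000, hold=0.0000 ⇒ V=0.0000 continue | (k=7,j=6): S=214.8182, (K−S)⁺=0.0000, hold=0.0000 ⇒ V=0.0000 continue | (k=7,j=7): S=254.8586, (K−S)⁺=0.0000, hold=0.0000 ⇒ V=0.0000 continue  boundary S*=128.6429
step 6: (k=6,j=0): S=83.9103, (K−S)⁺=64.3897, hold=63.5112 ⇒ V=64.3897 exercise | (k=6,j=1): S=99.5505, (K−S)⁺=48.7495, hold=47.8709 ⇒ V=48.7495 exercise | (k=6,j=2): S=118.1060, (K−S)⁺=30.1940, hold=29.3155 ⇒ V=30.1940 exercise | (k=6,j=3): S=140.1200, (K−S)⁺=8.1800, hold=11.8540 ⇒ V=11.8540 continue | (k=6,j=4): S=166.2373, (K−S)⁺=0.0000, hold=2.2238 ⇒ V=2.2238 continue | (k=6,j=5): S=197.2227, (K−S)⁺=0.0000, hold=0.0000 ⇒ V=0.0000 continue | (k=6,j=6): S=233.9835, (K−S)⁺=0.0000, hold=0.0000 ⇒ V=0.0000 continue  boundary S*=118.1060
step 5: (k=5,j=0): S=91.3964, (K−S)⁺=56.9036, hold=56.0250 ⇒ V=56.9036 exercise | (k=5,j=1): S=108.4320, (K−S)⁺=39.8680, hold=38.9894 ⇒ V=39.8680 exercise | (k=5,j=2): S=128.6429, (K−S)⁺=19.6571, hold=20.6538 ⇒ V=20.6538 continue | (k=5,j=3): S=152.6210, (K−S)⁺=0.0000, hold=6.8682 ⇒ V=6.8682 continue | (k=5,j=4): S=181.0684, (K−S)⁺=0.0000, hold=1.0755 ⇒ V=1.0755 continue | (k=5,j=5): S=214.8182, (K−S)⁺=0.0000, hold=0.0000 ⇒ V=0.0000 continue  boundary S*=108.4320
step 4: (k=4,j=0): S=99.5505, (K−S)⁺=48.7495, hold=47.8709 ⇒ V=48.7495 exercise | (k=4,j=1): S=118.1060, (K−S)⁺=30.1940, hold=29.8243 ⇒ V=30.1940 exercise | (k=4,j=2): S=140.1200, (K−S)⁺=8.1800, hold=13.4949 ⇒ V=13.4949 continue | (k=4,j=3): S=166.2373, (K−S)⁺=0.0000, hold=3.8708 ⇒ V=3.8708 continue | (k=4,j=4): S=197.2227, (K−S)⁺=0.0000, hold=0.5202 ⇒ V=0.5202 continue  boundary S*=118.1060
step 3: (k=3,j=0): S=108.4320, (K−S)⁺=39.8680, hold=38.9894 ⇒ V=39.8680 exercise | (k=3,j=1): S=128.6429, (K−S)⁺=19.6571, hold=21.4914 ⇒ V=21.4914 continue | (k=3,j=2): S=152.6210, (K−S)⁺=0.0000, hold=8.5025 ⇒ V=8.5025 continue | (k=3,j=3): S=181.0684, (K−S)⁺=0.0000, hold=2.1376 ⇒ V=2.1376 continue  boundary S*=108.4320
step 2: (k=2,j=0): S=118.1060, (K−S)⁺=30.1940, hold=30.2518 ⇒ V=30.2518 continue | (k=2,j=1): S=140.1200, (K−S)⁺=8.1800, hold=14.7341 ⇒ V=14.7341 continue | (k=2,j=2): S=166.2373, (K−S)⁺=0.0000, hold=5.2033 ⇒ V=5.2033 continue  boundary S*=-
step 1: (k=1,j=0): S=128.6429, (K−S)⁺=19.6571, hold=22.1519 ⇒ V=22.1519 continue | (k=1,j=1): S=152.6210, (K−S)⁺=0.0000, hold=9.7820 ⇒ V=9.7820 continue  boundary S*=-
step 0: (k=0,j=0): S=140.1200, (K−S)⁺=8.1800, hold=15.7066 ⇒ V=15.7066 continue  boundary S*=-

price = 15.7066
boundary = - - - 108.4320 118.1060 108.4320 118.1060 128.6429 118.1060
tree:
15.7066
22.1519 9.7820
30.2518 14.7341 5.2033
39.8680 21.4914 8.5025 2.1376
48.7495 30.1940 13.4949 3.8708 0.5202
56.9036 39.8680 20.6538 6.8682 1.0755 0.0000
64.3897 48.7495 30.1940 11.8540 2.2238 0.0000 0.0000
71.2627 56.9036 39.8680 19.6571 4.5980 0.0000 0.0000 0.0000
77.5728 64.3897 48.7495 30.1940 9.5070 0.0000 0.0000 0.0000 0.0000
83.3659 71.2627 56.9036 39.8680 19.6571 0.0000 0.0000 0.0000 0.0000 0.0000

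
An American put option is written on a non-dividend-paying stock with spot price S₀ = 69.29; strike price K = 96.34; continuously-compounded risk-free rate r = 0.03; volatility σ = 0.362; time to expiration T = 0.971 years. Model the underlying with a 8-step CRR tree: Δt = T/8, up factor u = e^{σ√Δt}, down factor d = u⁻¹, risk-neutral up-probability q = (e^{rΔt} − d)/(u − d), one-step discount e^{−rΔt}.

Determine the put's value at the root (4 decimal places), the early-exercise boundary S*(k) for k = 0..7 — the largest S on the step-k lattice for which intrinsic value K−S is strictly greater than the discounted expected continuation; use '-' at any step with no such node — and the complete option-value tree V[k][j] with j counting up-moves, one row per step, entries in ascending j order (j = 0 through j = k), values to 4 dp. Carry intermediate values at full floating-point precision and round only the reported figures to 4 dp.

price = 28.5347
boundary = - - 53.8427 61.0800 53.8427 61.0800 69.2900 78.6036
tree:
28.5347
35.3548 21.4481
42.4973 27.9747 14.6222
48.8770 35.2600 20.3858 8.5618
54.5008 42.4973 27.3983 13.0318 3.8407
59.4583 48.8770 35.2600 19.1879 6.5391 0.9805
63.8283 54.5008 42.4973 27.0500 10.9152 1.9033 0.0000
67.6806 59.4583 48.8770 35.2600 17.7364 3.6943 0.0000 0.0000
71.0764 63.8283 54.5008 42.4973 27.0500 7.1709 0.0000 0.0000 0.0000

params: Δt=0.12137 u=1.13441 d=0.88151 q=0.48294 e^(-rΔt)=0.99637
t_8 payoffs: 71.0764 63.8283 54.5008 42.4973 27.0500 7.1709 0.0000 0.0000 0.0000
t_7: node(7,0) S=28.6594 payoff=67.6806 vs cont=67.3304 → 67.6806 [stop]  node(7,1) S=36.8817 payoff=59.4583 vs cont=59.1081 → 59.4583 [stop]  node(7,2) S=47.4630 payoff=48.8770 vs cont=48.5269 → 48.8770 [stop]  node(7,3) S=61.0800 payoff=35.2600 vs cont=34.9099 → 35.2600 [stop]  node(7,4) S=78.6036 payoff=17.7364 vs cont=17.3862 → 17.7364 [stop]  node(7,5) S=101.1547 payoff=0.0000 vs cont=3.6943 → 3.6943 [wait]  node(7,6) S=130.1757 payoff=0.0000 vs cont=0.0000 → 0.0000 [wait]  node(7,7) S=167.5227 payoff=0.0000 vs cont=0.0000 → 0.0000 [wait]  ⇒ S*(7)=78.6036
t_6: node(6,0) S=32.5117 payoff=63.8283 vs cont=63.4782 → 63.8283 [stop]  node(6,1) S=41.8392 payoff=54.5008 vs cont=54.1507 → 54.5008 [stop]  node(6,2) S=53.8427 payoff=42.4973 vs cont=42.1471 → 42.4973 [stop]  node(6,3) S=69.2900 payoff=27.0500 vs cont=26.6998 → 27.0500 [stop]  node(6,4) S=89.1691 payoff=7.1709 vs cont=10.9152 → 10.9152 [wait]  node(6,5) S=114.7514 payoff=0.0000 vs cont=1.9033 → 1.9033 [wait]  node(6,6) S=147.6732 payoff=0.0000 vs cont=0.0000 → 0.0000 [wait]  ⇒ S*(6)=69.2900
t_5: node(5,0) S=36.8817 payoff=59.4583 vs cont=59.1081 → 59.4583 [stop]  node(5,1) S=47.4630 payoff=48.8770 vs cont=48.5269 → 48.8770 [stop]  node(5,2) S=61.0800 payoff=35.2600 vs cont=34.9099 → 35.2600 [stop]  node(5,3) S=78.6036 payoff=17.7364 vs cont=19.1879 → 19.1879 [wait]  node(5,4) S=101.1547 payoff=0.0000 vs cont=6.5391 → 6.5391 [wait]  node(5,5) S=130.1757 payoff=0.0000 vs cont=0.9805 → 0.9805 [wait]  ⇒ S*(5)=61.0800
t_4: node(4,0) S=41.8392 payoff=54.5008 vs cont=54.1507 → 54.5008 [stop]  node(4,1) S=53.8427 payoff=42.4973 vs cont=42.1471 → 42.4973 [stop]  node(4,2) S=69.2900 payoff=27.0500 vs cont=27.3983 → 27.3983 [wait]  node(4,3) S=89.1691 payoff=7.1709 vs cont=13.0318 → 13.0318 [wait]  node(4,4) S=114.7514 payoff=0.0000 vs cont=3.8407 → 3.8407 [wait]  ⇒ S*(4)=53.8427
t_3: node(3,0) S=47.4630 payoff=48.8770 vs cont=48.5269 → 48.8770 [stop]  node(3,1) S=61.0800 payoff=35.2600 vs cont=35.0775 → 35.2600 [stop]  node(3,2) S=78.6036 payoff=17.7364 vs cont=20.3858 → 20.3858 [wait]  node(3,3) S=101.1547 payoff=0.0000 vs cont=8.5618 → 8.5618 [wait]  ⇒ S*(3)=61.0800
t_2: node(2,0) S=53.8427 payoff=42.4973 vs cont=42.1471 → 42.4973 [stop]  node(2,1) S=69.2900 payoff=27.0500 vs cont=27.9747 → 27.9747 [wait]  node(2,2) S=89.1691 payoff=7.1709 vs cont=14.6222 → 14.6222 [wait]  ⇒ S*(2)=53.8427
t_1: node(1,0) S=61.0800 payoff=35.2600 vs cont=35.3548 → 35.3548 [wait]  node(1,1) S=78.6036 payoff=17.7364 vs cont=21.4481 → 21.4481 [wait]  ⇒ S*(1)=-
t_0: node(0,0) S=69.2900 payoff=27.0500 vs cont=28.5347 → 28.5347 [wait]  ⇒ S*(0)=-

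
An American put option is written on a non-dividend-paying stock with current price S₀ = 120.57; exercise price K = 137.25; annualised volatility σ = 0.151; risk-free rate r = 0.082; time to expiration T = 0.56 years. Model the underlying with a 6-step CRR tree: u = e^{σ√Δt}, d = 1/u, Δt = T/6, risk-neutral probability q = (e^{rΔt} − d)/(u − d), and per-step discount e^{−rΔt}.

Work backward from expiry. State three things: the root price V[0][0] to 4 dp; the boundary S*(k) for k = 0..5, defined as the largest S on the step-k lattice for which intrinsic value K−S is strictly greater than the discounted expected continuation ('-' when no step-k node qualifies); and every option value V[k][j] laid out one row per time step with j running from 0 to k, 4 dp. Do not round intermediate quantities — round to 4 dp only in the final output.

params: Δt=0.09333 u=1.04721 d=0.95492 q=0.57171 e^(-rΔt)=0.99238
t_6 payoffs: 45.8320 36.9962 27.3063 16.6800 5.0266 0.0000 0.0000
t_5: node(5,0) S=95.7341 payoff=41.5159 vs cont=40.4695 → 41.5159 [stop]  node(5,1) S=104.9870 payoff=32.2630 vs cont=31.2166 → 32.2630 [stop]  node(5,2) S=115.1343 payoff=22.1157 vs cont=21.0693 → 22.1157 [stop]  node(5,3) S=126.2623 payoff=10.9877 vs cont=9.9413 → 10.9877 [stop]  node(5,4) S=138.4659 payoff=0.0000 vs cont=2.1364 → 2.1364 [wait]  node(5,5) S=151.8490 payoff=0.0000 vs cont=0.0000 → 0.0000 [wait]  ⇒ S*(5)=126.2623
t_4: node(4,0) S=100.2538 payoff=36.9962 vs cont=35.9497 → 36.9962 [stop]  node(4,1) S=109.9437 payoff=27.3063 vs cont=26.2599 → 27.3063 [stop]  node(4,2) S=120.5700 payoff=16.6800 vs cont=15.6336 → 16.6800 [stop]  node(4,3) S=132.2234 payoff=5.0266 vs cont=5.8821 → 5.8821 [wait]  node(4,4) S=145.0032 payoff=0.0000 vs cont=0.9080 → 0.9080 [wait]  ⇒ S*(4)=120.5700
t_3: node(3,0) S=104.9870 payoff=32.2630 vs cont=31.2166 → 32.2630 [stop]  node(3,1) S=115.1343 payoff=22.1157 vs cont=21.0693 → 22.1157 [stop]  node(3,2) S=126.2623 payoff=10.9877 vs cont=10.4267 → 10.9877 [stop]  node(3,3) S=138.4659 payoff=0.0000 vs cont=3.0152 → 3.0152 [wait]  ⇒ S*(3)=126.2623
t_2: node(2,0) S=109.9437 payoff=27.3063 vs cont=26.2599 → 27.3063 [stop]  node(2,1) S=120.5700 payoff=16.6800 vs cont=15.6336 → 16.6800 [stop]  node(2,2) S=132.2234 payoff=5.0266 vs cont=6.3807 → 6.3807 [wait]  ⇒ S*(2)=120.5700
t_1: node(1,0) S=115.1343 payoff=22.1157 vs cont=21.0693 → 22.1157 [stop]  node(1,1) S=126.2623 payoff=10.9877 vs cont=10.7095 → 10.9877 [stop]  ⇒ S*(1)=126.2623
t_0: node(0,0) S=120.5700 payoff=16.6800 vs cont=15.6336 → 16.6800 [stop]  ⇒ S*(0)=120.5700

price = 16.6800
boundary = 120.5700 126.2623 120.5700 126.2623 120.5700 126.2623
tree:
16.6800
22.1157 10.9877
27.3063 16.6800 6.3807
32.2630 22.1157 10.9877 3.0152
36.9962 27.3063 16.6800 5.8821 0.9080
41.5159 32.2630 22.1157 10.9877 2.1364 0.0000
45.8320 36.9962 27.3063 16.6800 5.0266 0.0000 0.0000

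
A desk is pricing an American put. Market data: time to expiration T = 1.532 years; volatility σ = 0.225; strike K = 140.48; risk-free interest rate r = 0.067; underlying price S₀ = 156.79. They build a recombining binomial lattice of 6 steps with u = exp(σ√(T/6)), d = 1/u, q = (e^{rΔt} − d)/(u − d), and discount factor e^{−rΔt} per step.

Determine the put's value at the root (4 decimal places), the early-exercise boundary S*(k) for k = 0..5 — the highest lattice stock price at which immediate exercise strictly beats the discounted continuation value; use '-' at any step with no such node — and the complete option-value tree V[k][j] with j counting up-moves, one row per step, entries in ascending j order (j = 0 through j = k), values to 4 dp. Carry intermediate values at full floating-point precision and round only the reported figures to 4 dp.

price = 5.9829
boundary = - - - 111.4779 99.4975 111.4779
tree:
5.9829
10.4802 2.4520
17.7820 4.7715 0.6109
29.0021 9.0628 1.3728 0.0000
40.9825 16.6359 3.0850 0.0000 0.0000
51.6754 29.0021 6.9327 0.0000 0.0000 0.0000
61.2191 40.9825 15.5792 0.0000 0.0000 0.0000 0.0000

Δt=0.25533  u=1.12041  d=0.89253  q=0.54733  discount=0.98304
step 6 (expiry): payoffs max(K−S,0) = 61.2191 40.9825 15.5792 0.0000 0.0000 0.0000 0.0000
step 5: (k=5,j=0): S=88.8046, (K−S)⁺=51.6754, hold=49.2926 ⇒ V=51.6754 exercise | (k=5,j=1): S=111.4779, (K−S)⁺=29.0021, hold=26.6193 ⇒ V=29.0021 exercise | (k=5,j=2): S=139.9400, (K−S)⁺=0.5400, hold=6.9327 ⇒ V=6.9327 continue | (k=5,j=3): S=175.6689, (K−S)⁺=0.0000, hold=0.0000 ⇒ V=0.0000 continue | (k=5,j=4): S=220.5200, (K−S)⁺=0.0000, hold=0.0000 ⇒ V=0.0000 continue | (k=5,j=5): S=276.8223, (K−S)⁺=0.0000, hold=0.0000 ⇒ V=0.0000 continue  boundary S*=111.4779
step 4: (k=4,j=0): S=99.4975, (K−S)⁺=40.9825, hold=38.5997 ⇒ V=40.9825 exercise | (k=4,j=1): S=124.9008, (K−S)⁺=15.5792, hold=16.6359 ⇒ V=16.6359 continue | (k=4,j=2): S=156.7900, (K−S)⁺=0.0000, hold=3.0850 ⇒ V=3.0850 continue | (k=4,j=3): S=196.8210, (K−S)⁺=0.0000, hold=0.0000 ⇒ V=0.0000 continue | (k=4,j=4): S=247.0725, (K−S)⁺=0.0000, hold=0.0000 ⇒ V=0.0000 continue  boundary S*=99.4975
step 3: (k=3,j=0): S=111.4779, (K−S)⁺=29.0021, hold=27.1879 ⇒ V=29.0021 exercise | (k=3,j=1): S=139.9400, (K−S)⁺=0.5400, hold=9.0628 ⇒ V=9.0628 continue | (k=3,j=2): S=175.6689, (K−S)⁺=0.0000, hold=1.3728 ⇒ V=1.3728 continue | (k=3,j=3): S=220.5200, (K−S)⁺=0.0000, hold=0.0000 ⇒ V=0.0000 continue  boundary S*=111.4779
step 2: (k=2,j=0): S=124.9008, (K−S)⁺=15.5792, hold=17.7820 ⇒ V=17.7820 continue | (k=2,j=1): S=156.7900, (K−S)⁺=0.0000, hold=4.7715 ⇒ V=4.7715 continue | (k=2,j=2): S=196.8210, (K−S)⁺=0.0000, hold=0.6109 ⇒ V=0.6109 continue  boundary S*=-
step 1: (k=1,j=0): S=139.9400, (K−S)⁺=0.5400, hold=10.4802 ⇒ V=10.4802 continue | (k=1,j=1): S=175.6689, (K−S)⁺=0.0000, hold=2.4520 ⇒ V=2.4520 continue  boundary S*=-
step 0: (k=0,j=0): S=156.7900, (K−S)⁺=0.0000, hold=5.9829 ⇒ V=5.9829 continue  boundary S*=-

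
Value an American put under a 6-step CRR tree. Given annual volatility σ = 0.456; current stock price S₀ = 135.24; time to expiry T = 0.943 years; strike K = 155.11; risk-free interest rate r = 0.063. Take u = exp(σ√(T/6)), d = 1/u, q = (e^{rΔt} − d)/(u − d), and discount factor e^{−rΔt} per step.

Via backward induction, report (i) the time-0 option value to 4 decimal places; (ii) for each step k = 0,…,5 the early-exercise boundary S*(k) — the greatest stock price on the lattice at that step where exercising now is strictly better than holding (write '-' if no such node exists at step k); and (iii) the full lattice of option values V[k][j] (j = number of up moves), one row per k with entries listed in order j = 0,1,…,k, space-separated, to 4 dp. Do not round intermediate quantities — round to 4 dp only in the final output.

Δt=0.15717, u=1.19815, d=0.83462, q=0.48230, disc=e^(-rΔt)=0.99015
k=6 terminal: V=max(K-S,0) → 109.3969 89.4861 60.9029 19.8700 0.0000 0.0000 0.0000
k=5: j=0 S=54.7711 intr=100.3389 cont=98.8107 V=100.3389[EX]; j=1 S=78.6272 intr=76.4828 cont=74.9546 V=76.4828[EX]; j=2 S=112.8741 intr=42.2359 cont=40.7076 V=42.2359[EX]; j=3 S=162.0377 intr=0.0000 cont=10.1853 V=10.1853[hold]; j=4 S=232.6149 intr=0.0000 cont=0.0000 V=0.0000[hold]; j=5 S=333.9328 intr=0.0000 cont=0.0000 V=0.0000[hold]  S*(5)=112.8741
k=4: j=0 S=65.6239 intr=89.4861 cont=87.9579 V=89.4861[EX]; j=1 S=94.2071 intr=60.9029 cont=59.3747 V=60.9029[EX]; j=2 S=135.2400 intr=19.8700 cont=26.5140 V=26.5140[hold]; j=3 S=194.1452 intr=0.0000 cont=5.2210 V=5.2210[hold]; j=4 S=278.7073 intr=0.0000 cont=0.0000 V=0.0000[hold]  S*(4)=94.2071
k=3: j=0 S=78.6272 intr=76.4828 cont=74.9546 V=76.4828[EX]; j=1 S=112.8741 intr=42.2359 cont=43.8805 V=43.8805[hold]; j=2 S=162.0377 intr=0.0000 cont=16.0843 V=16.0843[hold]; j=3 S=232.6149 intr=0.0000 cont=2.6763 V=2.6763[hold]  S*(3)=78.6272
k=2: j=0 S=94.2071 intr=60.9029 cont=60.1601 V=60.9029[EX]; j=1 S=135.2400 intr=19.8700 cont=30.1741 V=30.1741[hold]; j=2 S=194.1452 intr=0.0000 cont=9.5229 V=9.5229[hold]  S*(2)=94.2071
k=1: j=0 S=112.8741 intr=42.2359 cont=45.6284 V=45.6284[hold]; j=1 S=162.0377 intr=0.0000 cont=20.0148 V=20.0148[hold]  S*(1)=-
k=0: j=0 S=135.2400 intr=19.8700 cont=32.9471 V=32.9471[hold]  S*(0)=-

price = 32.9471
boundary = - - 94.2071 78.6272 94.2071 112.8741
tree:
32.9471
45.6284 20.0148
60.9029 30.1741 9.5229
76.4828 43.8805 16.0843 2.6763
89.4861 60.9029 26.5140 5.2210 0.0000
100.3389 76.4828 42.2359 10.1853 0.0000 0.0000
109.3969 89.4861 60.9029 19.8700 0.0000 0.0000 0.0000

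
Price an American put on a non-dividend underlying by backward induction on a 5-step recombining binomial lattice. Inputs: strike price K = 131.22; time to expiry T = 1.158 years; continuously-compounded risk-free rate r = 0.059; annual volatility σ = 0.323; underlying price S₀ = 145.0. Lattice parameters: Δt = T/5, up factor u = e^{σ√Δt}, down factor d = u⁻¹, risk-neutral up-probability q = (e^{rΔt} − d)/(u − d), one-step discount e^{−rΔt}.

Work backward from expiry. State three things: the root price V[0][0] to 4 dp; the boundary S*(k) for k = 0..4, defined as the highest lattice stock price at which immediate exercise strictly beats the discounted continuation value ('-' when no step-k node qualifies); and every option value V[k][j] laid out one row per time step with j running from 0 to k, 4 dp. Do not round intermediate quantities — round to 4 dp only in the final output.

price = 10.2457
boundary = - - - 90.9586 106.2556
tree:
10.2457
16.7733 4.1339
26.5796 7.6292 0.8245
40.2614 13.9081 1.6895 0.0000
53.3562 24.9644 3.4622 0.0000 0.0000
64.5658 40.2614 7.0948 0.0000 0.0000 0.0000

Δt=0.23160, u=1.16818, d=0.85604, q=0.50529, disc=e^(-rΔt)=0.98643
k=5 terminal: V=max(K-S,0) → 64.5658 40.2614 7.0948 0.0000 0.0000 0.0000
k=4: j=0 S=77.8638 intr=53.3562 cont=51.5754 V=53.3562[EX]; j=1 S=106.2556 intr=24.9644 cont=23.1836 V=24.9644[EX]; j=2 S=145.0000 intr=0.0000 cont=3.4622 V=3.4622[hold]; j=3 S=197.8720 intr=0.0000 cont=0.0000 V=0.0000[hold]; j=4 S=270.0229 intr=0.0000 cont=0.0000 V=0.0000[hold]  S*(4)=106.2556
k=3: j=0 S=90.9586 intr=40.2614 cont=38.4806 V=40.2614[EX]; j=1 S=124.1252 intr=7.0948 cont=13.9081 V=13.9081[hold]; j=2 S=169.3855 intr=0.0000 cont=1.6895 V=1.6895[hold]; j=3 S=231.1492 intr=0.0000 cont=0.0000 V=0.0000[hold]  S*(3)=90.9586
k=2: j=0 S=106.2556 intr=24.9644 cont=26.5796 V=26.5796[hold]; j=1 S=145.0000 intr=0.0000 cont=7.6292 V=7.6292[hold]; j=2 S=197.8720 intr=0.0000 cont=0.8245 V=0.8245[hold]  S*(2)=-
k=1: j=0 S=124.1252 intr=7.0948 cont=16.7733 V=16.7733[hold]; j=1 S=169.3855 intr=0.0000 cont=4.1339 V=4.1339[hold]  S*(1)=-
k=0: j=0 S=145.0000 intr=0.0000 cont=10.2457 V=10.2457[hold]  S*(0)=-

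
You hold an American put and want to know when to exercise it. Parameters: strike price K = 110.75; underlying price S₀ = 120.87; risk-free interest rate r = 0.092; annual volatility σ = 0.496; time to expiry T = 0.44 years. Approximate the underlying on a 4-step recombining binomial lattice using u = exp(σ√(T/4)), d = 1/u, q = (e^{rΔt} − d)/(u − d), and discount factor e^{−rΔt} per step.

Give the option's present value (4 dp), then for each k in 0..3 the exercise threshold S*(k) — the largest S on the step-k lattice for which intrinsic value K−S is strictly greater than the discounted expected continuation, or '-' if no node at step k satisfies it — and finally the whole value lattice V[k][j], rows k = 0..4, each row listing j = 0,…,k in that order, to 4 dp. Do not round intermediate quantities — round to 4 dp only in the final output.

Δt=0.11000  u=1.17881  d=0.84831  q=0.48974  discount=0.98993
step 4 (expiry): payoffs max(K−S,0) = 48.1543 23.7675 0.0000 0.0000 0.0000
step 3: (k=3,j=0): S=73.7884, (K−S)⁺=36.9616, hold=35.8464 ⇒ V=36.9616 exercise | (k=3,j=1): S=102.5357, (K−S)⁺=8.2143, hold=12.0055 ⇒ V=12.0055 continue | (k=3,j=2): S=142.4826, (K−S)⁺=0.0000, hold=0.0000 ⇒ V=0.0000 continue | (k=3,j=3): S=197.9925, (K−S)⁺=0.0000, hold=0.0000 ⇒ V=0.0000 continue  boundary S*=73.7884
step 2: (k=2,j=0): S=86.9825, (K−S)⁺=23.7675, hold=24.4904 ⇒ V=24.4904 continue | (k=2,j=1): S=120.8700, (K−S)⁺=0.0000, hold=6.0642 ⇒ V=6.0642 continue | (k=2,j=2): S=167.9598, (K−S)⁺=0.0000, hold=0.0000 ⇒ V=0.0000 continue  boundary S*=-
step 1: (k=1,j=0): S=102.5357, (K−S)⁺=8.2143, hold=15.3106 ⇒ V=15.3106 continue | (k=1,j=1): S=142.4826, (K−S)⁺=0.0000, hold=3.0631 ⇒ V=3.0631 continue  boundary S*=-
step 0: (k=0,j=0): S=120.8700, (K−S)⁺=0.0000, hold=9.2187 ⇒ V=9.2187 continue  boundary S*=-

price = 9.2187
boundary = - - - 73.7884
tree:
9.2187
15.3106 3.0631
24.4904 6.0642 0.0000
36.9616 12.0055 0.0000 0.0000
48.1543 23.7675 0.0000 0.0000 0.0000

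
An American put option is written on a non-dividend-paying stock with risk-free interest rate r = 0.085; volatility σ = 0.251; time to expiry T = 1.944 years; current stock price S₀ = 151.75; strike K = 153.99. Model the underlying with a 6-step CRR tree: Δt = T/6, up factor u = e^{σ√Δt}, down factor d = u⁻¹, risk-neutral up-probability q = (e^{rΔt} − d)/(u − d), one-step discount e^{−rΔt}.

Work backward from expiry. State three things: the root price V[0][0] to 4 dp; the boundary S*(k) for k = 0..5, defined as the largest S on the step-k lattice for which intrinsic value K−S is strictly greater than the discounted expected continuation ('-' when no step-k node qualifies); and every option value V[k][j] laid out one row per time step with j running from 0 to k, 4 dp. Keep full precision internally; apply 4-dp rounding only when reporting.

price = 13.5007
boundary = - - 114.0334 98.8516 114.0334 131.5468
tree:
13.5007
23.6415 6.2598
39.9566 12.0874 2.0241
55.1384 22.5505 4.5249 0.1736
68.2990 39.9566 10.0909 0.4072 0.0000
79.7075 55.1384 22.4432 0.9551 0.0000 0.0000
89.5970 68.2990 39.9566 2.2400 0.0000 0.0000 0.0000

Δt=0.32400, u=1.15358, d=0.86687, q=0.56173, disc=e^(-rΔt)=0.97284
k=6 terminal: V=max(K-S,0) → 89.5970 68.2990 39.9566 2.2400 0.0000 0.0000 0.0000
k=5: j=0 S=74.2825 intr=79.7075 cont=75.5244 V=79.7075[EX]; j=1 S=98.8516 intr=55.1384 cont=50.9554 V=55.1384[EX]; j=2 S=131.5468 intr=22.4432 cont=18.2602 V=22.4432[EX]; j=3 S=175.0560 intr=0.0000 cont=0.9551 V=0.9551[hold]; j=4 S=232.9560 intr=0.0000 cont=0.0000 V=0.0000[hold]; j=5 S=310.0064 intr=0.0000 cont=0.0000 V=0.0000[hold]  S*(5)=131.5468
k=4: j=0 S=85.6910 intr=68.2990 cont=64.1160 V=68.2990[EX]; j=1 S=114.0334 intr=39.9566 cont=35.7736 V=39.9566[EX]; j=2 S=151.7500 intr=2.2400 cont=10.0909 V=10.0909[hold]; j=3 S=201.9415 intr=0.0000 cont=0.4072 V=0.4072[hold]; j=4 S=268.7338 intr=0.0000 cont=0.0000 V=0.0000[hold]  S*(4)=114.0334
k=3: j=0 S=98.8516 intr=55.1384 cont=50.9554 V=55.1384[EX]; j=1 S=131.5468 intr=22.4432 cont=22.5505 V=22.5505[hold]; j=2 S=175.0560 intr=0.0000 cont=4.5249 V=4.5249[hold]; j=3 S=232.9560 intr=0.0000 cont=0.1736 V=0.1736[hold]  S*(3)=98.8516
k=2: j=0 S=114.0334 intr=39.9566 cont=35.8322 V=39.9566[EX]; j=1 S=151.7500 intr=2.2400 cont=12.0874 V=12.0874[hold]; j=2 S=201.9415 intr=0.0000 cont=2.0241 V=2.0241[hold]  S*(2)=114.0334
k=1: j=0 S=131.5468 intr=22.4432 cont=23.6415 V=23.6415[hold]; j=1 S=175.0560 intr=0.0000 cont=6.2598 V=6.2598[hold]  S*(1)=-
k=0: j=0 S=151.7500 intr=2.2400 cont=13.5007 V=13.5007[hold]  S*(0)=-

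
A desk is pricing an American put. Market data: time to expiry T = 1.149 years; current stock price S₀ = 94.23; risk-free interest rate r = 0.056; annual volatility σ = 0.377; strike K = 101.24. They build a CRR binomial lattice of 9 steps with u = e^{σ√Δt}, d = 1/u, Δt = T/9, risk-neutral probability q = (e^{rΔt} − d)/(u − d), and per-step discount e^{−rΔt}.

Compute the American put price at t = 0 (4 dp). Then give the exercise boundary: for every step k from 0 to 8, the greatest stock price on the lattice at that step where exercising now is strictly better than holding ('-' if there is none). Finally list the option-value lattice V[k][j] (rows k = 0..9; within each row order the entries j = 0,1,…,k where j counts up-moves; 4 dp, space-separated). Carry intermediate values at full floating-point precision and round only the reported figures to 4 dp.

price = 16.5274
boundary = - - - 62.9051 54.9774 62.9051 71.9759 62.9051 71.9759
tree:
16.5274
22.5628 10.5594
29.8904 15.3532 5.7818
38.3349 21.6387 9.1108 2.4415
46.2626 29.4099 13.9595 4.2555 0.6109
53.1911 38.3349 20.6569 7.2730 1.2134 0.0000
59.2465 46.2626 29.2641 12.1033 2.4100 0.0000 0.0000
64.5387 53.1911 38.3349 19.3867 4.7869 0.0000 0.0000 0.0000
69.1640 59.2465 46.2626 29.2641 9.5080 0.0000 0.0000 0.0000 0.0000
73.2064 64.5387 53.1911 38.3349 18.8854 0.0000 0.0000 0.0000 0.0000 0.0000

Δt=0.12767  u=1.14420  d=0.87397  q=0.49293  discount=0.99288
step 9 (expiry): payoffs max(K−S,0) = 73.2064 64.5387 53.1911 38.3349 18.8854 0.0000 0.0000 0.0000 0.0000 0.0000
step 8: (k=8,j=0): S=32.0760, (K−S)⁺=69.1640, hold=68.4428 ⇒ V=69.1640 exercise | (k=8,j=1): S=41.9935, (K−S)⁺=59.2465, hold=58.5253 ⇒ V=59.2465 exercise | (k=8,j=2): S=54.9774, (K−S)⁺=46.2626, hold=45.5413 ⇒ V=46.2626 exercise | (k=8,j=3): S=71.9759, (K−S)⁺=29.2641, hold=28.5429 ⇒ V=29.2641 exercise | (k=8,j=4): S=94.2300, (K−S)⁺=7.0100, hold=9.5080 ⇒ V=9.5080 continue | (k=8,j=5): S=123.3649, (K−S)⁺=0.0000, hold=0.0000 ⇒ V=0.0000 continue | (k=8,j=6): S=161.5079, (K−S)⁺=0.0000, hold=0.0000 ⇒ V=0.0000 continue | (k=8,j=7): S=211.4444, (K−S)⁺=0.0000, hold=0.0000 ⇒ V=0.0000 continue | (k=8,j=8): S=276.8206, (K−S)⁺=0.0000, hold=0.0000 ⇒ V=0.0000 continue  boundary S*=71.9759
step 7: (k=7,j=0): S=36.7013, (K−S)⁺=64.5387, hold=63.8175 ⇒ V=64.5387 exercise | (k=7,j=1): S=48.0489, (K−S)⁺=53.1911, hold=52.4699 ⇒ V=53.1911 exercise | (k=7,j=2): S=62.9051, (K−S)⁺=38.3349, hold=37.6137 ⇒ V=38.3349 exercise | (k=7,j=3): S=82.3546, (K−S)⁺=18.8854, hold=19.3867 ⇒ V=19.3867 continue | (k=7,j=4): S=107.8178, (K−S)⁺=0.0000, hold=4.7869 ⇒ V=4.7869 continue | (k=7,j=5): S=141.1538, (K−S)⁺=0.0000, hold=0.0000 ⇒ V=0.0000 continue | (k=7,j=6): S=184.7970, (K−S)⁺=0.0000, hold=0.0000 ⇒ V=0.0000 continue | (k=7,j=7): S=241.9342, (K−S)⁺=0.0000, hold=0.0000 ⇒ V=0.0000 continue  boundary S*=62.9051
step 6: (k=6,j=0): S=41.9935, (K−S)⁺=59.2465, hold=58.5253 ⇒ V=59.2465 exercise | (k=6,j=1): S=54.9774, (K−S)⁺=46.2626, hold=45.5413 ⇒ V=46.2626 exercise | (k=6,j=2): S=71.9759, (K−S)⁺=29.2641, hold=28.7883 ⇒ V=29.2641 exercise | (k=6,j=3): S=94.2300, (K−S)⁺=7.0100, hold=12.1033 ⇒ V=12.1033 continue | (k=6,j=4): S=123.3649, (K−S)⁺=0.0000, hold=2.4100 ⇒ V=2.4100 continue | (k=6,j=5): S=161.5079, (K−S)⁺=0.0000, hold=0.0000 ⇒ V=0.0000 continue | (k=6,j=6): S=211.4444, (K−S)⁺=0.0000, hold=0.0000 ⇒ V=0.0000 continue  boundary S*=71.9759
step 5: (k=5,j=0): S=48.0489, (K−S)⁺=53.1911, hold=52.4699 ⇒ V=53.1911 exercise | (k=5,j=1): S=62.9051, (K−S)⁺=38.3349, hold=37.6137 ⇒ V=38.3349 exercise | (k=5,j=2): S=82.3546, (K−S)⁺=18.8854, hold=20.6569 ⇒ V=20.6569 continue | (k=5,j=3): S=107.8178, (K−S)⁺=0.0000, hold=7.2730 ⇒ V=7.2730 continue | (k=5,j=4): S=141.1538, (K−S)⁺=0.0000, hold=1.2134 ⇒ V=1.2134 continue | (k=5,j=5): S=184.7970, (K−S)⁺=0.0000, hold=0.0000 ⇒ V=0.0000 continue  boundary S*=62.9051
step 4: (k=4,j=0): S=54.9774, (K−S)⁺=46.2626, hold=45.5413 ⇒ V=46.2626 exercise | (k=4,j=1): S=71.9759, (K−S)⁺=29.2641, hold=29.4099 ⇒ V=29.4099 continue | (k=4,j=2): S=94.2300, (K−S)⁺=7.0100, hold=13.9595 ⇒ V=13.9595 continue | (k=4,j=3): S=123.3649, (K−S)⁺=0.0000, hold=4.2555 ⇒ V=4.2555 continue | (k=4,j=4): S=161.5079, (K−S)⁺=0.0000, hold=0.6109 ⇒ V=0.6109 continue  boundary S*=54.9774
step 3: (k=3,j=0): S=62.9051, (K−S)⁺=38.3349, hold=37.6850 ⇒ V=38.3349 exercise | (k=3,j=1): S=82.3546, (K−S)⁺=18.8854, hold=21.6387 ⇒ V=21.6387 continue | (k=3,j=2): S=107.8178, (K−S)⁺=0.0000, hold=9.1108 ⇒ V=9.1108 continue | (k=3,j=3): S=141.1538, (K−S)⁺=0.0000, hold=2.4415 ⇒ V=2.4415 continue  boundary S*=62.9051
step 2: (k=2,j=0): S=71.9759, (K−S)⁺=29.2641, hold=29.8904 ⇒ V=29.8904 continue | (k=2,j=1): S=94.2300, (K−S)⁺=7.0100, hold=15.3532 ⇒ V=15.3532 continue | (k=2,j=2): S=123.3649, (K−S)⁺=0.0000, hold=5.7818 ⇒ V=5.7818 continue  boundary S*=-
step 1: (k=1,j=0): S=82.3546, (K−S)⁺=18.8854, hold=22.5628 ⇒ V=22.5628 continue | (k=1,j=1): S=107.8178, (K−S)⁺=0.0000, hold=10.5594 ⇒ V=10.5594 continue  boundary S*=-
step 0: (k=0,j=0): S=94.2300, (K−S)⁺=7.0100, hold=16.5274 ⇒ V=16.5274 continue  boundary S*=-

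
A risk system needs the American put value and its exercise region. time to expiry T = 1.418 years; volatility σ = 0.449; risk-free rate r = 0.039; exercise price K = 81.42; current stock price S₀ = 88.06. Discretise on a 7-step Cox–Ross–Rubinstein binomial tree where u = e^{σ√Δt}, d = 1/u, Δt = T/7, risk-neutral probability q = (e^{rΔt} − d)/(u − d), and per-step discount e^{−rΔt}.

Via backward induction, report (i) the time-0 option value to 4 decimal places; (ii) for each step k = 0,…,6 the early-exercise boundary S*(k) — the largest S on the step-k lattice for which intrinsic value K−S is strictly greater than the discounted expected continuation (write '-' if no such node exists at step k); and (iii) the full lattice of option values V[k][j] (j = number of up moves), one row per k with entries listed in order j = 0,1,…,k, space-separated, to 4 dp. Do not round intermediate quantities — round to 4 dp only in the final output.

Δt=0.20257, u=1.22395, d=0.81702, q=0.46914, disc=e^(-rΔt)=0.99213
k=7 terminal: V=max(K-S,0) → 60.0194 49.3606 33.3931 9.4728 0.0000 0.0000 0.0000 0.0000
k=6: j=0 S=26.1933 intr=55.2267 cont=54.5860 V=55.2267[EX]; j=1 S=39.2392 intr=42.1808 cont=41.5401 V=42.1808[EX]; j=2 S=58.7827 intr=22.6373 cont=21.9966 V=22.6373[EX]; j=3 S=88.0600 intr=0.0000 cont=4.9891 V=4.9891[hold]; j=4 S=131.9192 intr=0.0000 cont=0.0000 V=0.0000[hold]; j=5 S=197.6230 intr=0.0000 cont=0.0000 V=0.0000[hold]; j=6 S=296.0511 intr=0.0000 cont=0.0000 V=0.0000[hold]  S*(6)=58.7827
k=5: j=0 S=32.0594 intr=49.3606 cont=48.7199 V=49.3606[EX]; j=1 S=48.0269 intr=33.3931 cont=32.7524 V=33.3931[EX]; j=2 S=71.9472 intr=9.4728 cont=14.2449 V=14.2449[hold]; j=3 S=107.7813 intr=0.0000 cont=2.6277 V=2.6277[hold]; j=4 S=161.4629 intr=0.0000 cont=0.0000 V=0.0000[hold]; j=5 S=241.8812 intr=0.0000 cont=0.0000 V=0.0000[hold]  S*(5)=48.0269
k=4: j=0 S=39.2392 intr=42.1808 cont=41.5401 V=42.1808[EX]; j=1 S=58.7827 intr=22.6373 cont=24.2178 V=24.2178[hold]; j=2 S=88.0600 intr=0.0000 cont=8.7256 V=8.7256[hold]; j=3 S=131.9192 intr=0.0000 cont=1.3840 V=1.3840[hold]; j=4 S=197.6230 intr=0.0000 cont=0.0000 V=0.0000[hold]  S*(4)=39.2392
k=3: j=0 S=48.0269 intr=33.3931 cont=33.4880 V=33.4880[hold]; j=1 S=71.9472 intr=9.4728 cont=16.8164 V=16.8164[hold]; j=2 S=107.7813 intr=0.0000 cont=5.2397 V=5.2397[hold]; j=3 S=161.4629 intr=0.0000 cont=0.7289 V=0.7289[hold]  S*(3)=-
k=2: j=0 S=58.7827 intr=22.6373 cont=25.4647 V=25.4647[hold]; j=1 S=88.0600 intr=0.0000 cont=11.2957 V=11.2957[hold]; j=2 S=131.9192 intr=0.0000 cont=3.0989 V=3.0989[hold]  S*(2)=-
k=1: j=0 S=71.9472 intr=9.4728 cont=18.6693 V=18.6693[hold]; j=1 S=107.7813 intr=0.0000 cont=7.3916 V=7.3916[hold]  S*(1)=-
k=0: j=0 S=88.0600 intr=0.0000 cont=13.2732 V=13.2732[hold]  S*(0)=-

price = 13.2732
boundary = - - - - 39.2392 48.0269 58.7827
tree:
13.2732
18.6693 7.3916
25.4647 11.2957 3.0989
33.4880 16.8164 5.2397 0.7289
42.1808 24.2178 8.7256 1.3840 0.0000
49.3606 33.3931 14.2449 2.6277 0.0000 0.0000
55.2267 42.1808 22.6373 4.9891 0.0000 0.0000 0.0000
60.0194 49.3606 33.3931 9.4728 0.0000 0.0000 0.0000 0.0000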